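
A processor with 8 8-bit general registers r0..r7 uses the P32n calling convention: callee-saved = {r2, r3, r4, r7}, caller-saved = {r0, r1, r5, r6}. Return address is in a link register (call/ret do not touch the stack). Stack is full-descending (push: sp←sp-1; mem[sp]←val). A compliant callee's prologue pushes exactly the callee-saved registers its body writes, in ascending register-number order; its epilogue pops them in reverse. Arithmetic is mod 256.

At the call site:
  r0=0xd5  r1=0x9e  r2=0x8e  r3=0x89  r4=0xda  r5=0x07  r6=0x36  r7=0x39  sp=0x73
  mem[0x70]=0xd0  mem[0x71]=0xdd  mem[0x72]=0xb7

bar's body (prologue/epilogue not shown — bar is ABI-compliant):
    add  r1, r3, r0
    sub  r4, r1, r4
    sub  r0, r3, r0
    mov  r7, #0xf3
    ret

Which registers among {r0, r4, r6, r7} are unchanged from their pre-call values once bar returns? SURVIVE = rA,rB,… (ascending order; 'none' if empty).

SURVIVE = r4,r6,r7

prologue: push r4 → mem[0x72]=0xda, sp=0x72
prologue: push r7 → mem[0x71]=0x39, sp=0x71
body[0] add  r1, r3, r0 → r1=0x5e
body[1] sub  r4, r1, r4 → r4=0x84
body[2] sub  r0, r3, r0 → r0=0xb4
body[3] mov  r7, #0xf3 → r7=0xf3
epilogue: pop r7=0x39, sp=0x72
epilogue: pop r4=0xda, sp=0x73
r0: caller-saved, written=True
r4: callee-saved, written=True
r6: caller-saved, written=False
r7: callee-saved, written=True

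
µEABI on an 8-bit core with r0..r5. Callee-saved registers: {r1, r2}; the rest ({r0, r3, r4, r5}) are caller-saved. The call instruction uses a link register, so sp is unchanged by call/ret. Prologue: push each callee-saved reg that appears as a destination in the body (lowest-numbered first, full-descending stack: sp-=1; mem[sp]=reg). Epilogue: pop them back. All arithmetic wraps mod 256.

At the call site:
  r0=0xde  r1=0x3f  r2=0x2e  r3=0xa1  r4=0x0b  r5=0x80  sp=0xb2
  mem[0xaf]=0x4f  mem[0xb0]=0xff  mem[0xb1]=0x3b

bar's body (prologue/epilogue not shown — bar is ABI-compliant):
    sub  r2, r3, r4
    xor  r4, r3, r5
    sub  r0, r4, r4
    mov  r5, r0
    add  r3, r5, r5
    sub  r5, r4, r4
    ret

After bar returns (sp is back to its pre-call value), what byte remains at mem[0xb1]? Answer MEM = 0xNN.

MEM = 0x2e

prologue: push r2 -> mem[0xb1]=0x2e, sp=0xb1
body[0] sub  r2, r3, r4 -> r2=0x96
body[1] xor  r4, r3, r5 -> r4=0x21
body[2] sub  r0, r4, r4 -> r0=0x00
body[3] mov  r5, r0 -> r5=0x00
body[4] add  r3, r5, r5 -> r3=0x00
body[5] sub  r5, r4, r4 -> r5=0x00
epilogue: pop r2=0x2e, sp=0xb2
prologue pushed ['r2'] at ['0xb1']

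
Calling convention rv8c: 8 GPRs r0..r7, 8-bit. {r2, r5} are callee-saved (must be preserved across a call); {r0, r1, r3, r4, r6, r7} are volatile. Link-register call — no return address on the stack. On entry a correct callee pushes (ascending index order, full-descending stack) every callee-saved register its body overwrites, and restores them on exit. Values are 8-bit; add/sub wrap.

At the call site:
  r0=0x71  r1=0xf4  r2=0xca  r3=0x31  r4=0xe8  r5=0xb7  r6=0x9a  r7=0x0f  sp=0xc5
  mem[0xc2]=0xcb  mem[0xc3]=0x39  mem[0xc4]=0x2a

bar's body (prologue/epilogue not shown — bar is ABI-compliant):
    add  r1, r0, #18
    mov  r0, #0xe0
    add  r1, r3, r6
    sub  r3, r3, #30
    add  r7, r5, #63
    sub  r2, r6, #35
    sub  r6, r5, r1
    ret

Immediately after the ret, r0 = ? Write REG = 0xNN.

REG = 0xe0

prologue: push r2 → mem[0xc4]=0xca, sp=0xc4
body[0] add  r1, r0, #18 → r1=0x83
body[1] mov  r0, #0xe0 → r0=0xe0
body[2] add  r1, r3, r6 → r1=0xcb
body[3] sub  r3, r3, #30 → r3=0x13
body[4] add  r7, r5, #63 → r7=0xf6
body[5] sub  r2, r6, #35 → r2=0x77
body[6] sub  r6, r5, r1 → r6=0xec
epilogue: pop r2=0xca, sp=0xc5
r0 is caller-saved → body value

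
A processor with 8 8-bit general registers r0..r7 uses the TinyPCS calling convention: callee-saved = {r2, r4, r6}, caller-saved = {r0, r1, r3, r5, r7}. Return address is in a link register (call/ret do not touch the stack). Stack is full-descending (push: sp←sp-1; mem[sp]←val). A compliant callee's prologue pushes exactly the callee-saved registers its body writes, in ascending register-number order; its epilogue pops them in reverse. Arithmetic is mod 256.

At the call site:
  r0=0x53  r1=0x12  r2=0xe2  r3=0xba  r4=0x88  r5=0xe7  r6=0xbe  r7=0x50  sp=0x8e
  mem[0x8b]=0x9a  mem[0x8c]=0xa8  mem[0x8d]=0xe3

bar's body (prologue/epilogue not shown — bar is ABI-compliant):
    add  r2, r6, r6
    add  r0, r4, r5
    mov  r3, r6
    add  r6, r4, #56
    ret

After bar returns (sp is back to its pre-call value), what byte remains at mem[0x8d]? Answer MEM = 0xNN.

MEM = 0xe2

prologue: push r2 -> mem[0x8d]=0xe2, sp=0x8d
prologue: push r6 -> mem[0x8c]=0xbe, sp=0x8c
body[0] add  r2, r6, r6 -> r2=0x7c
body[1] add  r0, r4, r5 -> r0=0x6f
body[2] mov  r3, r6 -> r3=0xbe
body[3] add  r6, r4, #56 -> r6=0xc0
epilogue: pop r6=0xbe, sp=0x8d
epilogue: pop r2=0xe2, sp=0x8e
prologue pushed ['r2', 'r6'] at ['0x8d', '0x8c']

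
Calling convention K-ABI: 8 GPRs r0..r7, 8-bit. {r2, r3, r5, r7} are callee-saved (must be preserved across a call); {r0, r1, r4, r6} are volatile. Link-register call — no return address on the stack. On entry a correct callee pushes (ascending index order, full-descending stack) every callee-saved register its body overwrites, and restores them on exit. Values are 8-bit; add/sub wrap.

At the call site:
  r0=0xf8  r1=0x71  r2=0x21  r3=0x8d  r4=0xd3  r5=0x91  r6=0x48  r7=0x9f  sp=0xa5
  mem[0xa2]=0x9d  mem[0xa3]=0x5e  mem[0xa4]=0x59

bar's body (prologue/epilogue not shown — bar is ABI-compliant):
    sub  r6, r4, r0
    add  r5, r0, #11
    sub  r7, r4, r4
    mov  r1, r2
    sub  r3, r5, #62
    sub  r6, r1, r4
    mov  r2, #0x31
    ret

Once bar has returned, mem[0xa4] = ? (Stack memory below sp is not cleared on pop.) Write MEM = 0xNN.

prologue: push r2 → mem[0xa4]=0x21, sp=0xa4
prologue: push r3 → mem[0xa3]=0x8d, sp=0xa3
prologue: push r5 → mem[0xa2]=0x91, sp=0xa2
prologue: push r7 → mem[0xa1]=0x9f, sp=0xa1
body[0] sub  r6, r4, r0 → r6=0xdb
body[1] add  r5, r0, #11 → r5=0x03
body[2] sub  r7, r4, r4 → r7=0x00
body[3] mov  r1, r2 → r1=0x21
body[4] sub  r3, r5, #62 → r3=0xc5
body[5] sub  r6, r1, r4 → r6=0x4e
body[6] mov  r2, #0x31 → r2=0x31
epilogue: pop r7=0x9f, sp=0xa2
epilogue: pop r5=0x91, sp=0xa3
epilogue: pop r3=0x8d, sp=0xa4
epilogue: pop r2=0x21, sp=0xa5
prologue pushed ['r2', 'r3', 'r5', 'r7'] at ['0xa4', '0xa3', '0xa2', '0xa1']

MEM = 0x21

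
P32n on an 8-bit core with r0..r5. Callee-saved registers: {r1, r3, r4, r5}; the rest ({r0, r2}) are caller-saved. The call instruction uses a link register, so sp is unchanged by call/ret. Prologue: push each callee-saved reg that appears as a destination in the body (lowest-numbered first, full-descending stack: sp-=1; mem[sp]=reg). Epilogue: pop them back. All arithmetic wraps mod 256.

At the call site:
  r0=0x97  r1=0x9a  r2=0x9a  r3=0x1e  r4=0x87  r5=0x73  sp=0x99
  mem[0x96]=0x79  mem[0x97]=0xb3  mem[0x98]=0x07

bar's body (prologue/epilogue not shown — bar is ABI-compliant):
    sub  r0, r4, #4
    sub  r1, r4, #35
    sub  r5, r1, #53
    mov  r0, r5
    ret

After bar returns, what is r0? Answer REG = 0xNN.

prologue: push r1 → mem[0x98]=0x9a, sp=0x98
prologue: push r5 → mem[0x97]=0x73, sp=0x97
body[0] sub  r0, r4, #4 → r0=0x83
body[1] sub  r1, r4, #35 → r1=0x64
body[2] sub  r5, r1, #53 → r5=0x2f
body[3] mov  r0, r5 → r0=0x2f
epilogue: pop r5=0x73, sp=0x98
epilogue: pop r1=0x9a, sp=0x99
r0 is caller-saved → body value

REG = 0x2f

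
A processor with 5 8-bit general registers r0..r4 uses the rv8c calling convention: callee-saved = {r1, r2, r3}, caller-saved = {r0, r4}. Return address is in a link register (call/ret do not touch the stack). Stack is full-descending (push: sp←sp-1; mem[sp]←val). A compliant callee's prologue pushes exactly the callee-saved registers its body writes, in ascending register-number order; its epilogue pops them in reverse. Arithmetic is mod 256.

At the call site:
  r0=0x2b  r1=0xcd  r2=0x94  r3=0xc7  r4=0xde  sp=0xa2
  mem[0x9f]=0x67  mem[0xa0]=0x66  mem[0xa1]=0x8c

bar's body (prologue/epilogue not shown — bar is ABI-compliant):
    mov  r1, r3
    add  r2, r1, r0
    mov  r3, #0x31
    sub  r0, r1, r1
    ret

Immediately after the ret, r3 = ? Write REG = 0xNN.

REG = 0xc7

prologue: push r1 -> mem[0xa1]=0xcd, sp=0xa1
prologue: push r2 -> mem[0xa0]=0x94, sp=0xa0
prologue: push r3 -> mem[0x9f]=0xc7, sp=0x9f
body[0] mov  r1, r3 -> r1=0xc7
body[1] add  r2, r1, r0 -> r2=0xf2
body[2] mov  r3, #0x31 -> r3=0x31
body[3] sub  r0, r1, r1 -> r0=0x00
epilogue: pop r3=0xc7, sp=0xa0
epilogue: pop r2=0x94, sp=0xa1
epilogue: pop r1=0xcd, sp=0xa2
r3 is callee-saved -> restored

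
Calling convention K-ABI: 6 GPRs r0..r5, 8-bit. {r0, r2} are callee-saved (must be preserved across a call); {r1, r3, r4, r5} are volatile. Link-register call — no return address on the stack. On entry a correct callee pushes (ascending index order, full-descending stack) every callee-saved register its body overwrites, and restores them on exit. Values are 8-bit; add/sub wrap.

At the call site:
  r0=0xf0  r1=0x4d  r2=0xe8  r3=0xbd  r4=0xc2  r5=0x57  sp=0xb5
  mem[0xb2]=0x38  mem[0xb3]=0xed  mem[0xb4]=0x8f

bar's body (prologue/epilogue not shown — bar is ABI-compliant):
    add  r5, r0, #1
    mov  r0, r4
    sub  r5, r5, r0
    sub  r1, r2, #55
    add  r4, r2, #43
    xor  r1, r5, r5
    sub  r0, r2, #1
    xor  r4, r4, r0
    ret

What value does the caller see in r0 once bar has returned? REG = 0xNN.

prologue: push r0 → mem[0xb4]=0xf0, sp=0xb4
body[0] add  r5, r0, #1 → r5=0xf1
body[1] mov  r0, r4 → r0=0xc2
body[2] sub  r5, r5, r0 → r5=0x2f
body[3] sub  r1, r2, #55 → r1=0xb1
body[4] add  r4, r2, #43 → r4=0x13
body[5] xor  r1, r5, r5 → r1=0x00
body[6] sub  r0, r2, #1 → r0=0xe7
body[7] xor  r4, r4, r0 → r4=0xf4
epilogue: pop r0=0xf0, sp=0xb5
r0 is callee-saved → restored

REG = 0xf0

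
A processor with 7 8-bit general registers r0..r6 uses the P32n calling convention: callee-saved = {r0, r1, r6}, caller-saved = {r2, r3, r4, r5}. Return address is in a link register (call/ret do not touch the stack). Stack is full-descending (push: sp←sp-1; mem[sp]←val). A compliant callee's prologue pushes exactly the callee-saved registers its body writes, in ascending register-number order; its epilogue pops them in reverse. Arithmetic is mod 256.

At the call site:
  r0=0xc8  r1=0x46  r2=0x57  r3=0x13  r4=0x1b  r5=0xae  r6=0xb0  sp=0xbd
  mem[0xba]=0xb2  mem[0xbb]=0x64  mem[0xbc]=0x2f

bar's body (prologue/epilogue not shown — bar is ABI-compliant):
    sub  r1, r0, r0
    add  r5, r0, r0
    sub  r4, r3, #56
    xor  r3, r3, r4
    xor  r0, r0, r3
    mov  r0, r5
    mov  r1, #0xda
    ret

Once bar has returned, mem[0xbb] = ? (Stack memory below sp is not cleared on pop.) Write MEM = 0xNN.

MEM = 0x46

prologue: push r0 → mem[0xbc]=0xc8, sp=0xbc
prologue: push r1 → mem[0xbb]=0x46, sp=0xbb
body[0] sub  r1, r0, r0 → r1=0x00
body[1] add  r5, r0, r0 → r5=0x90
body[2] sub  r4, r3, #56 → r4=0xdb
body[3] xor  r3, r3, r4 → r3=0xc8
body[4] xor  r0, r0, r3 → r0=0x00
body[5] mov  r0, r5 → r0=0x90
body[6] mov  r1, #0xda → r1=0xda
epilogue: pop r1=0x46, sp=0xbc
epilogue: pop r0=0xc8, sp=0xbd
prologue pushed ['r0', 'r1'] at ['0xbc', '0xbb']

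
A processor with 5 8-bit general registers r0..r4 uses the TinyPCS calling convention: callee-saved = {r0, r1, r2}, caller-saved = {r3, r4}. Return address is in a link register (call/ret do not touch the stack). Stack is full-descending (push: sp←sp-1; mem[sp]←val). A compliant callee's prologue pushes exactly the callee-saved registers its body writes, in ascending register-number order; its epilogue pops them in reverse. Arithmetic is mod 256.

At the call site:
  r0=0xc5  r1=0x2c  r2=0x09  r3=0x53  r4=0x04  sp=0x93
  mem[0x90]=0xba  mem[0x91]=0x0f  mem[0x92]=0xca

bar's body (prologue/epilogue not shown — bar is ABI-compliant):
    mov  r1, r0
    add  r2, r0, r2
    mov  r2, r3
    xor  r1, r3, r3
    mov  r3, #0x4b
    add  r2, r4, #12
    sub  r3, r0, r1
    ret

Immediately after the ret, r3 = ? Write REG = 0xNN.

REG = 0xc5

prologue: push r1 → mem[0x92]=0x2c, sp=0x92
prologue: push r2 → mem[0x91]=0x09, sp=0x91
body[0] mov  r1, r0 → r1=0xc5
body[1] add  r2, r0, r2 → r2=0xce
body[2] mov  r2, r3 → r2=0x53
body[3] xor  r1, r3, r3 → r1=0x00
body[4] mov  r3, #0x4b → r3=0x4b
body[5] add  r2, r4, #12 → r2=0x10
body[6] sub  r3, r0, r1 → r3=0xc5
epilogue: pop r2=0x09, sp=0x92
epilogue: pop r1=0x2c, sp=0x93
r3 is caller-saved → body value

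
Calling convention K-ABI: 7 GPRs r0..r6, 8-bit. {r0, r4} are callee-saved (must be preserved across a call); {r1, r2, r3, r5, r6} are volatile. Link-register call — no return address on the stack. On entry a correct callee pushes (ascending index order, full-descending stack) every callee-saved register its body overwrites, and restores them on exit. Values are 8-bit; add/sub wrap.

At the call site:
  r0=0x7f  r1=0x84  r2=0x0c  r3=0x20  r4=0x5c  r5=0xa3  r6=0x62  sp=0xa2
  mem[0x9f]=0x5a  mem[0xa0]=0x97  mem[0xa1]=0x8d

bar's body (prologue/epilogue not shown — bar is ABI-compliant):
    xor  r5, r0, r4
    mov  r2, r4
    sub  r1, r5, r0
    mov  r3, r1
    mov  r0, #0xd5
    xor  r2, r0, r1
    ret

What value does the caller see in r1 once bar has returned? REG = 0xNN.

prologue: push r0 -> mem[0xa1]=0x7f, sp=0xa1
body[0] xor  r5, r0, r4 -> r5=0x23
body[1] mov  r2, r4 -> r2=0x5c
body[2] sub  r1, r5, r0 -> r1=0xa4
body[3] mov  r3, r1 -> r3=0xa4
body[4] mov  r0, #0xd5 -> r0=0xd5
body[5] xor  r2, r0, r1 -> r2=0x71
epilogue: pop r0=0x7f, sp=0xa2
r1 is caller-saved -> body value

REG = 0xa4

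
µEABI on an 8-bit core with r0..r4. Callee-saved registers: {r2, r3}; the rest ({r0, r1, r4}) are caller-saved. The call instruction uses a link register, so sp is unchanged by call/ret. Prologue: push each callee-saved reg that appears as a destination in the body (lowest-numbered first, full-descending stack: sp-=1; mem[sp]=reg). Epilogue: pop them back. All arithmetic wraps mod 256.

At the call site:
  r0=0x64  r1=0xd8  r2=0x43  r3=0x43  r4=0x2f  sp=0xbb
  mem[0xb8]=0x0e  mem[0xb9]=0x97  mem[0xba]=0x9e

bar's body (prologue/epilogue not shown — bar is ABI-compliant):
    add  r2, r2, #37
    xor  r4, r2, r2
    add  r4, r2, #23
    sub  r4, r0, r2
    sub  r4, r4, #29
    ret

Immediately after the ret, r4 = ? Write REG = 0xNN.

REG = 0xdf

prologue: push r2 -> mem[0xba]=0x43, sp=0xba
body[0] add  r2, r2, #37 -> r2=0x68
body[1] xor  r4, r2, r2 -> r4=0x00
body[2] add  r4, r2, #23 -> r4=0x7f
body[3] sub  r4, r0, r2 -> r4=0xfc
body[4] sub  r4, r4, #29 -> r4=0xdf
epilogue: pop r2=0x43, sp=0xbb
r4 is caller-saved -> body value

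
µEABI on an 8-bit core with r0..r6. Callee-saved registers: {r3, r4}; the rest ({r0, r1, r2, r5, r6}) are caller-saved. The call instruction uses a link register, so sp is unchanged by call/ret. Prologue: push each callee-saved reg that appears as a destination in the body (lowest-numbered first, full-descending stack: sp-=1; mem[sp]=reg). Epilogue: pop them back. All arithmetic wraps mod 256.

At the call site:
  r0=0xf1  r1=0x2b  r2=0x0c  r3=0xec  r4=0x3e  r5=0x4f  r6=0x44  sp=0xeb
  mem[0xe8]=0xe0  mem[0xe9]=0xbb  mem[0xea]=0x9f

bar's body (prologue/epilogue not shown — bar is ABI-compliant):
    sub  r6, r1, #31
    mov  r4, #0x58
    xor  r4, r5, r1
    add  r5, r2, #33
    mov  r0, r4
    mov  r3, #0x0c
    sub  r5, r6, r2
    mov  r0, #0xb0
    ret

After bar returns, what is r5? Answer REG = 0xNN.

REG = 0x00

prologue: push r3 → mem[0xea]=0xec, sp=0xea
prologue: push r4 → mem[0xe9]=0x3e, sp=0xe9
body[0] sub  r6, r1, #31 → r6=0x0c
body[1] mov  r4, #0x58 → r4=0x58
body[2] xor  r4, r5, r1 → r4=0x64
body[3] add  r5, r2, #33 → r5=0x2d
body[4] mov  r0, r4 → r0=0x64
body[5] mov  r3, #0x0c → r3=0x0c
body[6] sub  r5, r6, r2 → r5=0x00
body[7] mov  r0, #0xb0 → r0=0xb0
epilogue: pop r4=0x3e, sp=0xea
epilogue: pop r3=0xec, sp=0xeb
r5 is caller-saved → body value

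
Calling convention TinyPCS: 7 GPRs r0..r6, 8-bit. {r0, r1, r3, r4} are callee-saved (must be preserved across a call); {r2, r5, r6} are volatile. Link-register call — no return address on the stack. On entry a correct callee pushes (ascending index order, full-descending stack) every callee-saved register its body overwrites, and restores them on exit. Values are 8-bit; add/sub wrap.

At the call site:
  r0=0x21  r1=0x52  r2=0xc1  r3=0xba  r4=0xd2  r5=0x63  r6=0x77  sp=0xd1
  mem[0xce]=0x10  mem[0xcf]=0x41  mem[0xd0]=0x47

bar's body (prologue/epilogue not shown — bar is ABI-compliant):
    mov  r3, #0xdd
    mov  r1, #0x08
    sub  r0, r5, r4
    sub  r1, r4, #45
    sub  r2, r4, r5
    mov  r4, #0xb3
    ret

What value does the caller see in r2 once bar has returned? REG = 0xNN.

REG = 0x6f

prologue: push r0 -> mem[0xd0]=0x21, sp=0xd0
prologue: push r1 -> mem[0xcf]=0x52, sp=0xcf
prologue: push r3 -> mem[0xce]=0xba, sp=0xce
prologue: push r4 -> mem[0xcd]=0xd2, sp=0xcd
body[0] mov  r3, #0xdd -> r3=0xdd
body[1] mov  r1, #0x08 -> r1=0x08
body[2] sub  r0, r5, r4 -> r0=0x91
body[3] sub  r1, r4, #45 -> r1=0xa5
body[4] sub  r2, r4, r5 -> r2=0x6f
body[5] mov  r4, #0xb3 -> r4=0xb3
epilogue: pop r4=0xd2, sp=0xce
epilogue: pop r3=0xba, sp=0xcf
epilogue: pop r1=0x52, sp=0xd0
epilogue: pop r0=0x21, sp=0xd1
r2 is caller-saved -> body value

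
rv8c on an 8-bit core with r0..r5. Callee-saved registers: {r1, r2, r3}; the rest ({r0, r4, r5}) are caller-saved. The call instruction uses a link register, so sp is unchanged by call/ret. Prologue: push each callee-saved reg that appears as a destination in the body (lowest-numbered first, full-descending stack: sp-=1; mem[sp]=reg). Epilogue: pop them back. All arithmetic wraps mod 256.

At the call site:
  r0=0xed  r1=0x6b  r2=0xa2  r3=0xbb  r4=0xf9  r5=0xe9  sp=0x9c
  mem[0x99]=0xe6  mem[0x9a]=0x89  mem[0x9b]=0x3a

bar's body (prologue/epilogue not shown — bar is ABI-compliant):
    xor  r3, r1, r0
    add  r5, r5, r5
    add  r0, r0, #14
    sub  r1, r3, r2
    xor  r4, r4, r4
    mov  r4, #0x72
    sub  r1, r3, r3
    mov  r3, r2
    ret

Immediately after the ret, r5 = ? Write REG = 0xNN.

prologue: push r1 → mem[0x9b]=0x6b, sp=0x9b
prologue: push r3 → mem[0x9a]=0xbb, sp=0x9a
body[0] xor  r3, r1, r0 → r3=0x86
body[1] add  r5, r5, r5 → r5=0xd2
body[2] add  r0, r0, #14 → r0=0xfb
body[3] sub  r1, r3, r2 → r1=0xe4
body[4] xor  r4, r4, r4 → r4=0x00
body[5] mov  r4, #0x72 → r4=0x72
body[6] sub  r1, r3, r3 → r1=0x00
body[7] mov  r3, r2 → r3=0xa2
epilogue: pop r3=0xbb, sp=0x9b
epilogue: pop r1=0x6b, sp=0x9c
r5 is caller-saved → body value

REG = 0xd2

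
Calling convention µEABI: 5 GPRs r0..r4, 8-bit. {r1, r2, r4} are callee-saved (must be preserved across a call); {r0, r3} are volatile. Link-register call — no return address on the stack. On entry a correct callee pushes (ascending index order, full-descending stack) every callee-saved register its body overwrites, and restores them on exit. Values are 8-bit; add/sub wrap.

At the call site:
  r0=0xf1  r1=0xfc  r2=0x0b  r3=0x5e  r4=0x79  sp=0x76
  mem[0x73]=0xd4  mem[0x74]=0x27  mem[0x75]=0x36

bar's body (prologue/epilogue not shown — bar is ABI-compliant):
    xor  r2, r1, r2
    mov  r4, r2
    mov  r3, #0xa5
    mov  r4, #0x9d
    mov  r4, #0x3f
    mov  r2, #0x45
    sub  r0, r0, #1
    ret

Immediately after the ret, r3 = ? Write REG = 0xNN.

prologue: push r2 → mem[0x75]=0x0b, sp=0x75
prologue: push r4 → mem[0x74]=0x79, sp=0x74
body[0] xor  r2, r1, r2 → r2=0xf7
body[1] mov  r4, r2 → r4=0xf7
body[2] mov  r3, #0xa5 → r3=0xa5
body[3] mov  r4, #0x9d → r4=0x9d
body[4] mov  r4, #0x3f → r4=0x3f
body[5] mov  r2, #0x45 → r2=0x45
body[6] sub  r0, r0, #1 → r0=0xf0
epilogue: pop r4=0x79, sp=0x75
epilogue: pop r2=0x0b, sp=0x76
r3 is caller-saved → body value

REG = 0xa5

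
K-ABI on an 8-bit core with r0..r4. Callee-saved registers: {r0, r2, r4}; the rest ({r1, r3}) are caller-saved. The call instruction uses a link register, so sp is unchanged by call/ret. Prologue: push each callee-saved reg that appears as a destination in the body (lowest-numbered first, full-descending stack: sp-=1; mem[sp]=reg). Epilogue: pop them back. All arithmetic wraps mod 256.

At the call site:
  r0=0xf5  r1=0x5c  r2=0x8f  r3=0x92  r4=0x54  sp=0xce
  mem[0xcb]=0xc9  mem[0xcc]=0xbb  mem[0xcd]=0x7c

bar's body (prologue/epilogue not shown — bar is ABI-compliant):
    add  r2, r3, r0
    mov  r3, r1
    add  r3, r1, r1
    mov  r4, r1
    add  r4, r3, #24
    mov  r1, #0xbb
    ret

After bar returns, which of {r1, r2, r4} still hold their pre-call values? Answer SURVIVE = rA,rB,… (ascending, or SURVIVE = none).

prologue: push r2 -> mem[0xcd]=0x8f, sp=0xcd
prologue: push r4 -> mem[0xcc]=0x54, sp=0xcc
body[0] add  r2, r3, r0 -> r2=0x87
body[1] mov  r3, r1 -> r3=0x5c
body[2] add  r3, r1, r1 -> r3=0xb8
body[3] mov  r4, r1 -> r4=0x5c
body[4] add  r4, r3, #24 -> r4=0xd0
body[5] mov  r1, #0xbb -> r1=0xbb
epilogue: pop r4=0x54, sp=0xcd
epilogue: pop r2=0x8f, sp=0xce
r1: caller-saved, written=True
r2: callee-saved, written=True
r4: callee-saved, written=True

SURVIVE = r2,r4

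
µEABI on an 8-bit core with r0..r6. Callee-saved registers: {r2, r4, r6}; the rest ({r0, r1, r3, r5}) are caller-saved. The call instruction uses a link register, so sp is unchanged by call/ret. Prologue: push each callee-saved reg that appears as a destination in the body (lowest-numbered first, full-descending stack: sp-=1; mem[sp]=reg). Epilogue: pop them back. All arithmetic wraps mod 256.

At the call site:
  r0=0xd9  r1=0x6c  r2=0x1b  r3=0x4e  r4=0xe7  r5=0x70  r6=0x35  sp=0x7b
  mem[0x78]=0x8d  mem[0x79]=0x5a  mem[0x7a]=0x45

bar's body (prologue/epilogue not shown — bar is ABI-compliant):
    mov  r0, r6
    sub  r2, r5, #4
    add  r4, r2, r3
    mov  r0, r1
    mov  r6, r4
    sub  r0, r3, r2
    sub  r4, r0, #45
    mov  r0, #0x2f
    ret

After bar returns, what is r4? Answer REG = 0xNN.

prologue: push r2 -> mem[0x7a]=0x1b, sp=0x7a
prologue: push r4 -> mem[0x79]=0xe7, sp=0x79
prologue: push r6 -> mem[0x78]=0x35, sp=0x78
body[0] mov  r0, r6 -> r0=0x35
body[1] sub  r2, r5, #4 -> r2=0x6c
body[2] add  r4, r2, r3 -> r4=0xba
body[3] mov  r0, r1 -> r0=0x6c
body[4] mov  r6, r4 -> r6=0xba
body[5] sub  r0, r3, r2 -> r0=0xe2
body[6] sub  r4, r0, #45 -> r4=0xb5
body[7] mov  r0, #0x2f -> r0=0x2f
epilogue: pop r6=0x35, sp=0x79
epilogue: pop r4=0xe7, sp=0x7a
epilogue: pop r2=0x1b, sp=0x7b
r4 is callee-saved -> restored

REG = 0xe7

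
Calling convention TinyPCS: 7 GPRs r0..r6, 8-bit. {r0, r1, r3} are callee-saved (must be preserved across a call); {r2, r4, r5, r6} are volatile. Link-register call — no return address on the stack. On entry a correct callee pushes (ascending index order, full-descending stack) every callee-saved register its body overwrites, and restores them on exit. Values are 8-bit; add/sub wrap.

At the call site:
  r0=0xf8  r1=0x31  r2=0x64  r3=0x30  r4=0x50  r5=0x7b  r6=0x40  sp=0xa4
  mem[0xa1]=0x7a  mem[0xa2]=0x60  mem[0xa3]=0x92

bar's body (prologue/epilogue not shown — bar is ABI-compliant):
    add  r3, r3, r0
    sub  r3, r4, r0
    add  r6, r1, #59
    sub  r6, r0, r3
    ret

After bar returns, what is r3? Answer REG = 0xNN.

prologue: push r3 -> mem[0xa3]=0x30, sp=0xa3
body[0] add  r3, r3, r0 -> r3=0x28
body[1] sub  r3, r4, r0 -> r3=0x58
body[2] add  r6, r1, #59 -> r6=0x6c
body[3] sub  r6, r0, r3 -> r6=0xa0
epilogue: pop r3=0x30, sp=0xa4
r3 is callee-saved -> restored

REG = 0x30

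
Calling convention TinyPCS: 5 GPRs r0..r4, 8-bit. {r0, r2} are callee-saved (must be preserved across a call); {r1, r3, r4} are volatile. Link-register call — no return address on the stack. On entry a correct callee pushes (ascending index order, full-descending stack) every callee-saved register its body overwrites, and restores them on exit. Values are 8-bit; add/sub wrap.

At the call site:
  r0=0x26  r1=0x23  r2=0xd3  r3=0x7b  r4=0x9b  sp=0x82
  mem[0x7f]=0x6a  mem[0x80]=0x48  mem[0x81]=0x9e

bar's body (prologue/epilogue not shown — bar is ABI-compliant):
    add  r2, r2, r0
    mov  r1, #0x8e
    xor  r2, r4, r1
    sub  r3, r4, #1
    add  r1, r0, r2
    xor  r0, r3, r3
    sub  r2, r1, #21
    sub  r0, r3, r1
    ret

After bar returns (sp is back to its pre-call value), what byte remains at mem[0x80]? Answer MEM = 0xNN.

MEM = 0xd3

prologue: push r0 → mem[0x81]=0x26, sp=0x81
prologue: push r2 → mem[0x80]=0xd3, sp=0x80
body[0] add  r2, r2, r0 → r2=0xf9
body[1] mov  r1, #0x8e → r1=0x8e
body[2] xor  r2, r4, r1 → r2=0x15
body[3] sub  r3, r4, #1 → r3=0x9a
body[4] add  r1, r0, r2 → r1=0x3b
body[5] xor  r0, r3, r3 → r0=0x00
body[6] sub  r2, r1, #21 → r2=0x26
body[7] sub  r0, r3, r1 → r0=0x5f
epilogue: pop r2=0xd3, sp=0x81
epilogue: pop r0=0x26, sp=0x82
prologue pushed ['r0', 'r2'] at ['0x81', '0x80']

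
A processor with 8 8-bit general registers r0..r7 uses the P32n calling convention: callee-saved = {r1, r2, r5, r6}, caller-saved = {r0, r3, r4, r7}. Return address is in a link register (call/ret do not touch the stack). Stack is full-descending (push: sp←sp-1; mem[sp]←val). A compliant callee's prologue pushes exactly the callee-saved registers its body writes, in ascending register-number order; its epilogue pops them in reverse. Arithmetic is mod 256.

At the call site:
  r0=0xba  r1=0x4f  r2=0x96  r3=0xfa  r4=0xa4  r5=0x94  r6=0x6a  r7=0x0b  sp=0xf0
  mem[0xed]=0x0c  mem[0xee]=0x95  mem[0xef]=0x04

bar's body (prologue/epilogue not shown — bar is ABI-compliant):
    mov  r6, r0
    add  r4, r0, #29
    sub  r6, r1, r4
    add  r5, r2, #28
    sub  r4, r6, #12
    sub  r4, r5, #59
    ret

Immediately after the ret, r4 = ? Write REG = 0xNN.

REG = 0x77

prologue: push r5 -> mem[0xef]=0x94, sp=0xef
prologue: push r6 -> mem[0xee]=0x6a, sp=0xee
body[0] mov  r6, r0 -> r6=0xba
body[1] add  r4, r0, #29 -> r4=0xd7
body[2] sub  r6, r1, r4 -> r6=0x78
body[3] add  r5, r2, #28 -> r5=0xb2
body[4] sub  r4, r6, #12 -> r4=0x6c
body[5] sub  r4, r5, #59 -> r4=0x77
epilogue: pop r6=0x6a, sp=0xef
epilogue: pop r5=0x94, sp=0xf0
r4 is caller-saved -> body value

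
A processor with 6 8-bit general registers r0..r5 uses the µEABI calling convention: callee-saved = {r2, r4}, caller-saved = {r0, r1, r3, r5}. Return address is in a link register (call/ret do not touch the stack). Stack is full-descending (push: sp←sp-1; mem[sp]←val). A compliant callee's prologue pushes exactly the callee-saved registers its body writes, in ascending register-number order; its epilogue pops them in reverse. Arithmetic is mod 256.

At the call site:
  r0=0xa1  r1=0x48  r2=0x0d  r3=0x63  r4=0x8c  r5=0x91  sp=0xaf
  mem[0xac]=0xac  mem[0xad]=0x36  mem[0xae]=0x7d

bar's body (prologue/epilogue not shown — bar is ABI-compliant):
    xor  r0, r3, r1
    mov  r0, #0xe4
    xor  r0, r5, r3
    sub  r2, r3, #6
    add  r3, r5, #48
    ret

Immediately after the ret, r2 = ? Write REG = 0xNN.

prologue: push r2 → mem[0xae]=0x0d, sp=0xae
body[0] xor  r0, r3, r1 → r0=0x2b
body[1] mov  r0, #0xe4 → r0=0xe4
body[2] xor  r0, r5, r3 → r0=0xf2
body[3] sub  r2, r3, #6 → r2=0x5d
body[4] add  r3, r5, #48 → r3=0xc1
epilogue: pop r2=0x0d, sp=0xaf
r2 is callee-saved → restored

REG = 0x0d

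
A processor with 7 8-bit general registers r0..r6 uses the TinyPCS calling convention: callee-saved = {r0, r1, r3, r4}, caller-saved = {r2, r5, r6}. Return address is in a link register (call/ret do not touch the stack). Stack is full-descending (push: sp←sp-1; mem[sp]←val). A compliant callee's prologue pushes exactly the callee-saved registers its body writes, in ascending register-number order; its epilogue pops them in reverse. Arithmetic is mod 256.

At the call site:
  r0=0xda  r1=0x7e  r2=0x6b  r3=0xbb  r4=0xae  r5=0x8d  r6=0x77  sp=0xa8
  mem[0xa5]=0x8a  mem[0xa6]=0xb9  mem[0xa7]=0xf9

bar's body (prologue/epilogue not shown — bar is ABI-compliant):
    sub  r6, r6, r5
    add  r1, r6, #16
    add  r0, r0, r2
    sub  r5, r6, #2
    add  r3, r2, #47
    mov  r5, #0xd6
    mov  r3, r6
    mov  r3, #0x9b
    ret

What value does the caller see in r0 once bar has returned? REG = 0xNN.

prologue: push r0 -> mem[0xa7]=0xda, sp=0xa7
prologue: push r1 -> mem[0xa6]=0x7e, sp=0xa6
prologue: push r3 -> mem[0xa5]=0xbb, sp=0xa5
body[0] sub  r6, r6, r5 -> r6=0xea
body[1] add  r1, r6, #16 -> r1=0xfa
body[2] add  r0, r0, r2 -> r0=0x45
body[3] sub  r5, r6, #2 -> r5=0xe8
body[4] add  r3, r2, #47 -> r3=0x9a
body[5] mov  r5, #0xd6 -> r5=0xd6
body[6] mov  r3, r6 -> r3=0xea
body[7] mov  r3, #0x9b -> r3=0x9b
epilogue: pop r3=0xbb, sp=0xa6
epilogue: pop r1=0x7e, sp=0xa7
epilogue: pop r0=0xda, sp=0xa8
r0 is callee-saved -> restored

REG = 0xda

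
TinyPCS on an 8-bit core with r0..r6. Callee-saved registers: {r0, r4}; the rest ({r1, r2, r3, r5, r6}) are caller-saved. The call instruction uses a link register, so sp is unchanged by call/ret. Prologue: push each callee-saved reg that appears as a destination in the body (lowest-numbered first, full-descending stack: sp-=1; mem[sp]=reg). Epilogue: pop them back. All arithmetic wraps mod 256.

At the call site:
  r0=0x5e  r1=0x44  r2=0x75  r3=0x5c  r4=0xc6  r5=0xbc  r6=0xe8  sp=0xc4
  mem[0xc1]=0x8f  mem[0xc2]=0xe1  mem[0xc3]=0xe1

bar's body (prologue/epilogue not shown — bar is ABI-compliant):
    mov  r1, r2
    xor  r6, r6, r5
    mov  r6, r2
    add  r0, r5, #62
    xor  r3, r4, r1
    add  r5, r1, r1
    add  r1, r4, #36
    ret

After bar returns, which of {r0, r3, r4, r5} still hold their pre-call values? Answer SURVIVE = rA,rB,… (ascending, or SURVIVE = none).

SURVIVE = r0,r4

prologue: push r0 → mem[0xc3]=0x5e, sp=0xc3
body[0] mov  r1, r2 → r1=0x75
body[1] xor  r6, r6, r5 → r6=0x54
body[2] mov  r6, r2 → r6=0x75
body[3] add  r0, r5, #62 → r0=0xfa
body[4] xor  r3, r4, r1 → r3=0xb3
body[5] add  r5, r1, r1 → r5=0xea
body[6] add  r1, r4, #36 → r1=0xea
epilogue: pop r0=0x5e, sp=0xc4
r0: callee-saved, written=True
r3: caller-saved, written=True
r4: callee-saved, written=False
r5: caller-saved, written=True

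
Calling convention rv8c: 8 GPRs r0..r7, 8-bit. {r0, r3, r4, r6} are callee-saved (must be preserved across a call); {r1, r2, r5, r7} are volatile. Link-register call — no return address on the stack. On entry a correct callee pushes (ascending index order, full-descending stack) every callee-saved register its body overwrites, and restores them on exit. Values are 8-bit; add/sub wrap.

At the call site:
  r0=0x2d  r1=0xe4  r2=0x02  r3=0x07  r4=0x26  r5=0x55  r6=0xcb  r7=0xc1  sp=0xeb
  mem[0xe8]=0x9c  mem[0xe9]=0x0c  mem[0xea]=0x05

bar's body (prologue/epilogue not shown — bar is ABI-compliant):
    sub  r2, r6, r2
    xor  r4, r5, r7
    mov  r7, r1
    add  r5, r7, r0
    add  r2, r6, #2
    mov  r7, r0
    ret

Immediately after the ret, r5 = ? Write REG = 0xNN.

REG = 0x11

prologue: push r4 -> mem[0xea]=0x26, sp=0xea
body[0] sub  r2, r6, r2 -> r2=0xc9
body[1] xor  r4, r5, r7 -> r4=0x94
body[2] mov  r7, r1 -> r7=0xe4
body[3] add  r5, r7, r0 -> r5=0x11
body[4] add  r2, r6, #2 -> r2=0xcd
body[5] mov  r7, r0 -> r7=0x2d
epilogue: pop r4=0x26, sp=0xeb
r5 is caller-saved -> body value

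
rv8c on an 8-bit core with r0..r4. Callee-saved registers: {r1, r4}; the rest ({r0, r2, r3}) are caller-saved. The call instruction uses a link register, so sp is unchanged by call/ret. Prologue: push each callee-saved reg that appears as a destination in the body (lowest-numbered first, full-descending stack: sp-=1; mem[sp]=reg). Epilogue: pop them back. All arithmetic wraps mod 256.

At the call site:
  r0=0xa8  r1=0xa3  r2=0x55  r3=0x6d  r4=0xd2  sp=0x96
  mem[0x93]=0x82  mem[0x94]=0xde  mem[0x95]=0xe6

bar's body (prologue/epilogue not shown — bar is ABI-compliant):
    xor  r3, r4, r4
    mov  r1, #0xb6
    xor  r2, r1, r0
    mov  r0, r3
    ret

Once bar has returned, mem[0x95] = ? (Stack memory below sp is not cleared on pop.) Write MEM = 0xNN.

prologue: push r1 -> mem[0x95]=0xa3, sp=0x95
body[0] xor  r3, r4, r4 -> r3=0x00
body[1] mov  r1, #0xb6 -> r1=0xb6
body[2] xor  r2, r1, r0 -> r2=0x1e
body[3] mov  r0, r3 -> r0=0x00
epilogue: pop r1=0xa3, sp=0x96
prologue pushed ['r1'] at ['0x95']

MEM = 0xa3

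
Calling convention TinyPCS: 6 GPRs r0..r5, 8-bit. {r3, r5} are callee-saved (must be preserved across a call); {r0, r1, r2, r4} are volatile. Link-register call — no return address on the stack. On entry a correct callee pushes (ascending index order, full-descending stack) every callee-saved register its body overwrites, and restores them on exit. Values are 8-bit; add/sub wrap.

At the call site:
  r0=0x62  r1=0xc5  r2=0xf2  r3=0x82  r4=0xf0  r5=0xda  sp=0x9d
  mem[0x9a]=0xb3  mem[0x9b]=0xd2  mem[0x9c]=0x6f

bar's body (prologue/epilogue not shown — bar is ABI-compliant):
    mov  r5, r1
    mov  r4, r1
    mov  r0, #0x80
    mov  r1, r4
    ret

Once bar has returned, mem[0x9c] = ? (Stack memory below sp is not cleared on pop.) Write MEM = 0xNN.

prologue: push r5 → mem[0x9c]=0xda, sp=0x9c
body[0] mov  r5, r1 → r5=0xc5
body[1] mov  r4, r1 → r4=0xc5
body[2] mov  r0, #0x80 → r0=0x80
body[3] mov  r1, r4 → r1=0xc5
epilogue: pop r5=0xda, sp=0x9d
prologue pushed ['r5'] at ['0x9c']

MEM = 0xda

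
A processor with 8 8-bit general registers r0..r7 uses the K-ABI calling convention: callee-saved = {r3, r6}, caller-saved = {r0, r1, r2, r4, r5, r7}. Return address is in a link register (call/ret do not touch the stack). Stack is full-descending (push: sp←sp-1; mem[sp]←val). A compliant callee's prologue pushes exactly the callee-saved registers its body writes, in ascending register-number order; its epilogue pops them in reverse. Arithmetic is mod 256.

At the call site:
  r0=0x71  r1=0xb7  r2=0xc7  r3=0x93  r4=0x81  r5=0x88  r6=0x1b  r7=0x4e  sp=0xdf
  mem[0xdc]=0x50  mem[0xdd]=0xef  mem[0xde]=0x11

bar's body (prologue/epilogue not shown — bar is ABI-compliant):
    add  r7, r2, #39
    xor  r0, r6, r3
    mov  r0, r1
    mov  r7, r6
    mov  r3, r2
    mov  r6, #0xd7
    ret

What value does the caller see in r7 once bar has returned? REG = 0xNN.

prologue: push r3 -> mem[0xde]=0x93, sp=0xde
prologue: push r6 -> mem[0xdd]=0x1b, sp=0xdd
body[0] add  r7, r2, #39 -> r7=0xee
body[1] xor  r0, r6, r3 -> r0=0x88
body[2] mov  r0, r1 -> r0=0xb7
body[3] mov  r7, r6 -> r7=0x1b
body[4] mov  r3, r2 -> r3=0xc7
body[5] mov  r6, #0xd7 -> r6=0xd7
epilogue: pop r6=0x1b, sp=0xde
epilogue: pop r3=0x93, sp=0xdf
r7 is caller-saved -> body value

REG = 0x1b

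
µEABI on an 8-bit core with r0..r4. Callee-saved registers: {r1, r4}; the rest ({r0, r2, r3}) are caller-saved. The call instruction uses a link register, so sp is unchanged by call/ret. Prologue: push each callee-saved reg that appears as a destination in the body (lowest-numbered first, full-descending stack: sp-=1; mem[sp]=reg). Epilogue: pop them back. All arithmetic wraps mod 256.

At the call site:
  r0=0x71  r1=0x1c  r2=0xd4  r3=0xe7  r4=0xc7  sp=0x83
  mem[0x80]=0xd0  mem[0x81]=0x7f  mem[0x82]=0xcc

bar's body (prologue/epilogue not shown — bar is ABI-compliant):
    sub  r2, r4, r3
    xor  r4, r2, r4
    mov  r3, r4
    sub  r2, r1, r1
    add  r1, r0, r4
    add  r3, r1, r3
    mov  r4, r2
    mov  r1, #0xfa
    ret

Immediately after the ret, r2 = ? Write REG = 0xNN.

prologue: push r1 -> mem[0x82]=0x1c, sp=0x82
prologue: push r4 -> mem[0x81]=0xc7, sp=0x81
body[0] sub  r2, r4, r3 -> r2=0xe0
body[1] xor  r4, r2, r4 -> r4=0x27
body[2] mov  r3, r4 -> r3=0x27
body[3] sub  r2, r1, r1 -> r2=0x00
body[4] add  r1, r0, r4 -> r1=0x98
body[5] add  r3, r1, r3 -> r3=0xbf
body[6] mov  r4, r2 -> r4=0x00
body[7] mov  r1, #0xfa -> r1=0xfa
epilogue: pop r4=0xc7, sp=0x82
epilogue: pop r1=0x1c, sp=0x83
r2 is caller-saved -> body value

REG = 0x00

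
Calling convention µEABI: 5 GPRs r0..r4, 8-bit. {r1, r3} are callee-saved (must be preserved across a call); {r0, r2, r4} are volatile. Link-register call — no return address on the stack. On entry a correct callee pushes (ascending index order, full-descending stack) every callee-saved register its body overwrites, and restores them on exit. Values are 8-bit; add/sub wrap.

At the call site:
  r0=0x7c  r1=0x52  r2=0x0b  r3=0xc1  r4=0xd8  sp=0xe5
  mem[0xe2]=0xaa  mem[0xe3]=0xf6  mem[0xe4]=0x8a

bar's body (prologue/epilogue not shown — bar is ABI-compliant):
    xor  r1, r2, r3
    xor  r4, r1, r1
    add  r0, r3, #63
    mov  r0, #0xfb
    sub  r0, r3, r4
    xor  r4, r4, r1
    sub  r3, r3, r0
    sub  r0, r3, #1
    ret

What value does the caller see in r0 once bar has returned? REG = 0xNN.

REG = 0xff

prologue: push r1 -> mem[0xe4]=0x52, sp=0xe4
prologue: push r3 -> mem[0xe3]=0xc1, sp=0xe3
body[0] xor  r1, r2, r3 -> r1=0xca
body[1] xor  r4, r1, r1 -> r4=0x00
body[2] add  r0, r3, #63 -> r0=0x00
body[3] mov  r0, #0xfb -> r0=0xfb
body[4] sub  r0, r3, r4 -> r0=0xc1
body[5] xor  r4, r4, r1 -> r4=0xca
body[6] sub  r3, r3, r0 -> r3=0x00
body[7] sub  r0, r3, #1 -> r0=0xff
epilogue: pop r3=0xc1, sp=0xe4
epilogue: pop r1=0x52, sp=0xe5
r0 is caller-saved -> body value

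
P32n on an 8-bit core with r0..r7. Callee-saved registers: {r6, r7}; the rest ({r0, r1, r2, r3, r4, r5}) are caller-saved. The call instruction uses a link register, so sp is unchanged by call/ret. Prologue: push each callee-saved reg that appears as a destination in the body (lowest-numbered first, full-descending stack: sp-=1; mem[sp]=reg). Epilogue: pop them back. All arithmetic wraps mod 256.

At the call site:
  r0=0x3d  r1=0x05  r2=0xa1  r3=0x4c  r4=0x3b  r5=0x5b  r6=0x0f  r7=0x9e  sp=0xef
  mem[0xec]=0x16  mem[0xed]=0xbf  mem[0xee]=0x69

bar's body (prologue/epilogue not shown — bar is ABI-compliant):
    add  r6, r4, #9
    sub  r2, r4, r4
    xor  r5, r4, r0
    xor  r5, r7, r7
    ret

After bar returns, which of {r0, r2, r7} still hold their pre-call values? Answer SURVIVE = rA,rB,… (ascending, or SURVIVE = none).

SURVIVE = r0,r7

prologue: push r6 -> mem[0xee]=0x0f, sp=0xee
body[0] add  r6, r4, #9 -> r6=0x44
body[1] sub  r2, r4, r4 -> r2=0x00
body[2] xor  r5, r4, r0 -> r5=0x06
body[3] xor  r5, r7, r7 -> r5=0x00
epilogue: pop r6=0x0f, sp=0xef
r0: caller-saved, written=False
r2: caller-saved, written=True
r7: callee-saved, written=False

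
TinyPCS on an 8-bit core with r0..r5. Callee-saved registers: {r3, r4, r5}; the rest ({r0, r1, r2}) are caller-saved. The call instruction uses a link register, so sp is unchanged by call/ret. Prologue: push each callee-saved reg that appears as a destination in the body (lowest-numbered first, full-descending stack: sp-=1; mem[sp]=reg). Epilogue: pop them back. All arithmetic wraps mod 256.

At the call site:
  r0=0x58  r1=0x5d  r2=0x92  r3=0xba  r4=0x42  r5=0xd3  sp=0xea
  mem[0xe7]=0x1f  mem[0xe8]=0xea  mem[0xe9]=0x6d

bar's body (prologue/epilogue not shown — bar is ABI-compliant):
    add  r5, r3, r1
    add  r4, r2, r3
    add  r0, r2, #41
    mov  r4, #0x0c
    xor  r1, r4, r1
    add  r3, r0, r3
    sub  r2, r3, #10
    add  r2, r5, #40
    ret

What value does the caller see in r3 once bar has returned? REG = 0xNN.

REG = 0xba

prologue: push r3 -> mem[0xe9]=0xba, sp=0xe9
prologue: push r4 -> mem[0xe8]=0x42, sp=0xe8
prologue: push r5 -> mem[0xe7]=0xd3, sp=0xe7
body[0] add  r5, r3, r1 -> r5=0x17
body[1] add  r4, r2, r3 -> r4=0x4c
body[2] add  r0, r2, #41 -> r0=0xbb
body[3] mov  r4, #0x0c -> r4=0x0c
body[4] xor  r1, r4, r1 -> r1=0x51
body[5] add  r3, r0, r3 -> r3=0x75
body[6] sub  r2, r3, #10 -> r2=0x6b
body[7] add  r2, r5, #40 -> r2=0x3f
epilogue: pop r5=0xd3, sp=0xe8
epilogue: pop r4=0x42, sp=0xe9
epilogue: pop r3=0xba, sp=0xea
r3 is callee-saved -> restored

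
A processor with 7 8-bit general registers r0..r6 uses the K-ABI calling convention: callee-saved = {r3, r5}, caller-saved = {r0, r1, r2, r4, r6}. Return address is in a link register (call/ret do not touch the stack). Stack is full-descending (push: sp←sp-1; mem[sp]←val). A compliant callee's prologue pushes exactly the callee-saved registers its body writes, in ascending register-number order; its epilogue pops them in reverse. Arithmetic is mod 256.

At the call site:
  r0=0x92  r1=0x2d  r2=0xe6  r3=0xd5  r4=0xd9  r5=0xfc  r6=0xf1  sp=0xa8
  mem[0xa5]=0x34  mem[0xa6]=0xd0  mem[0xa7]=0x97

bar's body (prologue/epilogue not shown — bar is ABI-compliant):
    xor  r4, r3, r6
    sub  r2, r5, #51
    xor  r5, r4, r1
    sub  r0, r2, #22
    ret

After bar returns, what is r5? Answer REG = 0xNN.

REG = 0xfc

prologue: push r5 -> mem[0xa7]=0xfc, sp=0xa7
body[0] xor  r4, r3, r6 -> r4=0x24
body[1] sub  r2, r5, #51 -> r2=0xc9
body[2] xor  r5, r4, r1 -> r5=0x09
body[3] sub  r0, r2, #22 -> r0=0xb3
epilogue: pop r5=0xfc, sp=0xa8
r5 is callee-saved -> restored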